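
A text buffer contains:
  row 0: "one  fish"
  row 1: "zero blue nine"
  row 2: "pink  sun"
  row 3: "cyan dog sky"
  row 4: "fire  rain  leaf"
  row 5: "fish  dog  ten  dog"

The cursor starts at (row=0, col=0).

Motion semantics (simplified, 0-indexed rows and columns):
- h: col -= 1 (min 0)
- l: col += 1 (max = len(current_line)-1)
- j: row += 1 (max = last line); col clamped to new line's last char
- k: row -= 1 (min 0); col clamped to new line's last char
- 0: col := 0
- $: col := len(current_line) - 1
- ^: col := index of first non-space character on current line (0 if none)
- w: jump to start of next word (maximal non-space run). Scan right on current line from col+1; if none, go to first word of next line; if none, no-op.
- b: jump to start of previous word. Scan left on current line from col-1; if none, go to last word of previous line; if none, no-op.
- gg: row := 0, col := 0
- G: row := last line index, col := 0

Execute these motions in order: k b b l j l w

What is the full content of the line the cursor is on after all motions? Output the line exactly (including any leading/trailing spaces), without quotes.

After 1 (k): row=0 col=0 char='o'
After 2 (b): row=0 col=0 char='o'
After 3 (b): row=0 col=0 char='o'
After 4 (l): row=0 col=1 char='n'
After 5 (j): row=1 col=1 char='e'
After 6 (l): row=1 col=2 char='r'
After 7 (w): row=1 col=5 char='b'

Answer: zero blue nine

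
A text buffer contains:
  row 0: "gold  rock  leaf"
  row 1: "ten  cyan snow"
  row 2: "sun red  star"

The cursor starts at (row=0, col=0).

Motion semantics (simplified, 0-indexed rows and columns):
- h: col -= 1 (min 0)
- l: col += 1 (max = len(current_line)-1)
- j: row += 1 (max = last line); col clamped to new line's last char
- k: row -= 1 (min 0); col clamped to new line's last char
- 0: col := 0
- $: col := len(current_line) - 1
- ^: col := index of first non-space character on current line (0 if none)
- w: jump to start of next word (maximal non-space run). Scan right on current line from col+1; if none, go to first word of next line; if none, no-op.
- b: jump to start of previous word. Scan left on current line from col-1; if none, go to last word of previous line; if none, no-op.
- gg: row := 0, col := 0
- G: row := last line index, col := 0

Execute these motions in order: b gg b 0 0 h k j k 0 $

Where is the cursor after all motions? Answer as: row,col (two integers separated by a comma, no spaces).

After 1 (b): row=0 col=0 char='g'
After 2 (gg): row=0 col=0 char='g'
After 3 (b): row=0 col=0 char='g'
After 4 (0): row=0 col=0 char='g'
After 5 (0): row=0 col=0 char='g'
After 6 (h): row=0 col=0 char='g'
After 7 (k): row=0 col=0 char='g'
After 8 (j): row=1 col=0 char='t'
After 9 (k): row=0 col=0 char='g'
After 10 (0): row=0 col=0 char='g'
After 11 ($): row=0 col=15 char='f'

Answer: 0,15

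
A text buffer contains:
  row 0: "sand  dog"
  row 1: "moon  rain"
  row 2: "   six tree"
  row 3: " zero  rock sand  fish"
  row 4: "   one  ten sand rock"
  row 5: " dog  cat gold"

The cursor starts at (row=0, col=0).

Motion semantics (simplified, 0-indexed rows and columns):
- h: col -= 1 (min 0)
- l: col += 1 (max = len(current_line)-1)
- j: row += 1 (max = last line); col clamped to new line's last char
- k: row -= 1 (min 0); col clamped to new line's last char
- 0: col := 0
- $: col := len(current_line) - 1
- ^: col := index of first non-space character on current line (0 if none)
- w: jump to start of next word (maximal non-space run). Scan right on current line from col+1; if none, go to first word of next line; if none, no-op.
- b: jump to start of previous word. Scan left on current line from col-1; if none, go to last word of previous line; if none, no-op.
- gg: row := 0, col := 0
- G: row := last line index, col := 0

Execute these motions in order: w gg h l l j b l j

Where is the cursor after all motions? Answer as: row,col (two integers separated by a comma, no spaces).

Answer: 2,1

Derivation:
After 1 (w): row=0 col=6 char='d'
After 2 (gg): row=0 col=0 char='s'
After 3 (h): row=0 col=0 char='s'
After 4 (l): row=0 col=1 char='a'
After 5 (l): row=0 col=2 char='n'
After 6 (j): row=1 col=2 char='o'
After 7 (b): row=1 col=0 char='m'
After 8 (l): row=1 col=1 char='o'
After 9 (j): row=2 col=1 char='_'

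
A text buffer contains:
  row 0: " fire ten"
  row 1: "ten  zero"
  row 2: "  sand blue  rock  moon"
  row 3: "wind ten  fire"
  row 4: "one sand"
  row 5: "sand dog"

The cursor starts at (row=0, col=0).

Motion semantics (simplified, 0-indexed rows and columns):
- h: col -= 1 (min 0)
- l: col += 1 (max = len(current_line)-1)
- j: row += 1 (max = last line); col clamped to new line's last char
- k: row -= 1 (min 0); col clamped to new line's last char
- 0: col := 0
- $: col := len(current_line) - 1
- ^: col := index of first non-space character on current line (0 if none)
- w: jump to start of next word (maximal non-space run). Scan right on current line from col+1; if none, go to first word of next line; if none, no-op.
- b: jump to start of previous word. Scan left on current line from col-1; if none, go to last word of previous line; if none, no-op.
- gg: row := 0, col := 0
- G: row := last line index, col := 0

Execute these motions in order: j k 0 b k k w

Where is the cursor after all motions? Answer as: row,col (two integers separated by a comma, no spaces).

Answer: 0,1

Derivation:
After 1 (j): row=1 col=0 char='t'
After 2 (k): row=0 col=0 char='_'
After 3 (0): row=0 col=0 char='_'
After 4 (b): row=0 col=0 char='_'
After 5 (k): row=0 col=0 char='_'
After 6 (k): row=0 col=0 char='_'
After 7 (w): row=0 col=1 char='f'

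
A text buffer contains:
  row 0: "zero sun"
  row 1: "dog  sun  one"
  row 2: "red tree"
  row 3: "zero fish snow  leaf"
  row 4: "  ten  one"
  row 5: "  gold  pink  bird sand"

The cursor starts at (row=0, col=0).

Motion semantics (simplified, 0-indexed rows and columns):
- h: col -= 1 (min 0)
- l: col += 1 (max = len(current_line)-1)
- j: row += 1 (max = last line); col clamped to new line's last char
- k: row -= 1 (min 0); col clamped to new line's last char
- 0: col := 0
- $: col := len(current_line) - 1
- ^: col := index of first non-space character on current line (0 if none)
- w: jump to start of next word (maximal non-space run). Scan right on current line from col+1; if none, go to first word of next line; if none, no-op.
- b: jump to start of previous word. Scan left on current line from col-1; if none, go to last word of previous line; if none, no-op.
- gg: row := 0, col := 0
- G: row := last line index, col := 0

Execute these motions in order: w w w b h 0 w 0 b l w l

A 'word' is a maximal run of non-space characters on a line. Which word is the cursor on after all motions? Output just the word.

After 1 (w): row=0 col=5 char='s'
After 2 (w): row=1 col=0 char='d'
After 3 (w): row=1 col=5 char='s'
After 4 (b): row=1 col=0 char='d'
After 5 (h): row=1 col=0 char='d'
After 6 (0): row=1 col=0 char='d'
After 7 (w): row=1 col=5 char='s'
After 8 (0): row=1 col=0 char='d'
After 9 (b): row=0 col=5 char='s'
After 10 (l): row=0 col=6 char='u'
After 11 (w): row=1 col=0 char='d'
After 12 (l): row=1 col=1 char='o'

Answer: dog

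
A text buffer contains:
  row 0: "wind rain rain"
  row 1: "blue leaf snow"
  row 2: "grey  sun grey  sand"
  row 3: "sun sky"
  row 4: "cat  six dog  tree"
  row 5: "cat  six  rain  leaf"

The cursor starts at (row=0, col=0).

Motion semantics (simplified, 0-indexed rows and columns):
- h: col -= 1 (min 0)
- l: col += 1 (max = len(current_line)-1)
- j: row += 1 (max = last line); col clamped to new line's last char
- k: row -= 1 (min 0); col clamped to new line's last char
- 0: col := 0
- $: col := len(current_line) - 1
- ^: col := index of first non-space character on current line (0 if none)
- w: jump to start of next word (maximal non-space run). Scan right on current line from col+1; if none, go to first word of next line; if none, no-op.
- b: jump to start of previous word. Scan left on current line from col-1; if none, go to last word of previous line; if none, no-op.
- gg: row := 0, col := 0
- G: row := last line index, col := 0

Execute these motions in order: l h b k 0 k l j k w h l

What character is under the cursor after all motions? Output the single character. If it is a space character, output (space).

After 1 (l): row=0 col=1 char='i'
After 2 (h): row=0 col=0 char='w'
After 3 (b): row=0 col=0 char='w'
After 4 (k): row=0 col=0 char='w'
After 5 (0): row=0 col=0 char='w'
After 6 (k): row=0 col=0 char='w'
After 7 (l): row=0 col=1 char='i'
After 8 (j): row=1 col=1 char='l'
After 9 (k): row=0 col=1 char='i'
After 10 (w): row=0 col=5 char='r'
After 11 (h): row=0 col=4 char='_'
After 12 (l): row=0 col=5 char='r'

Answer: r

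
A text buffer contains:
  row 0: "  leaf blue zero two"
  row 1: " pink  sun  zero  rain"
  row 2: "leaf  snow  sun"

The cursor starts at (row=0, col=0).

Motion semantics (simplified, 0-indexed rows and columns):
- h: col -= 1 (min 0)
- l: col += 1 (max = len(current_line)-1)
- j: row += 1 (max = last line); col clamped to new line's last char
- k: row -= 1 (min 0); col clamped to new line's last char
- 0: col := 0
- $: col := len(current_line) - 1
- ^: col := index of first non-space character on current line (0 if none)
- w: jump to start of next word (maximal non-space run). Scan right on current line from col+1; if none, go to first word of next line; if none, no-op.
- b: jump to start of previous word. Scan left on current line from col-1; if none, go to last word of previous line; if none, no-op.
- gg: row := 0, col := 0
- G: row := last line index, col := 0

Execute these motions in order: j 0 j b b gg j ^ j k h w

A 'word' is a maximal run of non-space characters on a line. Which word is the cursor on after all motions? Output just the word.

Answer: pink

Derivation:
After 1 (j): row=1 col=0 char='_'
After 2 (0): row=1 col=0 char='_'
After 3 (j): row=2 col=0 char='l'
After 4 (b): row=1 col=18 char='r'
After 5 (b): row=1 col=12 char='z'
After 6 (gg): row=0 col=0 char='_'
After 7 (j): row=1 col=0 char='_'
After 8 (^): row=1 col=1 char='p'
After 9 (j): row=2 col=1 char='e'
After 10 (k): row=1 col=1 char='p'
After 11 (h): row=1 col=0 char='_'
After 12 (w): row=1 col=1 char='p'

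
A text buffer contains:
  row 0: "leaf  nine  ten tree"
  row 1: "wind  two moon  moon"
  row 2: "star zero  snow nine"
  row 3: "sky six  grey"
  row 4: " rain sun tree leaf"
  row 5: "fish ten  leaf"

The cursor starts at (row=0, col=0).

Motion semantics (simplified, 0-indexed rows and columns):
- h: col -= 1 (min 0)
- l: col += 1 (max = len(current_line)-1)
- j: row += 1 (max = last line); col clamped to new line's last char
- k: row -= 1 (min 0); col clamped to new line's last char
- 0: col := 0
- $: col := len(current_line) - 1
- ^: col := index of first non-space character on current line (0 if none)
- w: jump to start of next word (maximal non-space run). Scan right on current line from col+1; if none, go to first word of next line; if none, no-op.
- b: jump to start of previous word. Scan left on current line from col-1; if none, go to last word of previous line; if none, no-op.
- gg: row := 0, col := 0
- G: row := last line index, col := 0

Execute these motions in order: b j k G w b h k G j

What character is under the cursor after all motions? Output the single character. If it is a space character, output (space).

Answer: f

Derivation:
After 1 (b): row=0 col=0 char='l'
After 2 (j): row=1 col=0 char='w'
After 3 (k): row=0 col=0 char='l'
After 4 (G): row=5 col=0 char='f'
After 5 (w): row=5 col=5 char='t'
After 6 (b): row=5 col=0 char='f'
After 7 (h): row=5 col=0 char='f'
After 8 (k): row=4 col=0 char='_'
After 9 (G): row=5 col=0 char='f'
After 10 (j): row=5 col=0 char='f'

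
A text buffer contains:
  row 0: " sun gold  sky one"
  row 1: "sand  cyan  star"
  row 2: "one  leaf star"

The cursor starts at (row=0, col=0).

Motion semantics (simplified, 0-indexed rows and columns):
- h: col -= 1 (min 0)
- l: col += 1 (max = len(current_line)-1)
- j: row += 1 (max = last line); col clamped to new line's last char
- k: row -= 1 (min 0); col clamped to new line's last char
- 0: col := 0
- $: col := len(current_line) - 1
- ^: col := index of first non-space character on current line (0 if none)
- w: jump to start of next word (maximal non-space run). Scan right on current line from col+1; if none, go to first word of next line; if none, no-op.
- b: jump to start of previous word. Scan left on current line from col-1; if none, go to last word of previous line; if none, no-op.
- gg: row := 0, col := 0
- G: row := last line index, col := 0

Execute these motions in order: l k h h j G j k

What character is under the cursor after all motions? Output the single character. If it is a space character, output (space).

After 1 (l): row=0 col=1 char='s'
After 2 (k): row=0 col=1 char='s'
After 3 (h): row=0 col=0 char='_'
After 4 (h): row=0 col=0 char='_'
After 5 (j): row=1 col=0 char='s'
After 6 (G): row=2 col=0 char='o'
After 7 (j): row=2 col=0 char='o'
After 8 (k): row=1 col=0 char='s'

Answer: s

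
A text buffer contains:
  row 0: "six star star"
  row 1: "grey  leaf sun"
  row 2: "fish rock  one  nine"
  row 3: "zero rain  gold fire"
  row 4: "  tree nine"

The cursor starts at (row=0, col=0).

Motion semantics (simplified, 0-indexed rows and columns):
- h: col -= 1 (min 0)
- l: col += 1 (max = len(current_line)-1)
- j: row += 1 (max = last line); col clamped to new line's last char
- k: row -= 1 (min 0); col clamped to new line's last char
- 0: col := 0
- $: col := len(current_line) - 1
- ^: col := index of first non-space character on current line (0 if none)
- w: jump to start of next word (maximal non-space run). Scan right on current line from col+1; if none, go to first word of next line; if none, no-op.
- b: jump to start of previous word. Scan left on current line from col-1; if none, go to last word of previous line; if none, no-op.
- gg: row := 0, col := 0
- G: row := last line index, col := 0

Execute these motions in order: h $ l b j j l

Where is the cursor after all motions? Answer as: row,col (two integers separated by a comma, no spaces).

After 1 (h): row=0 col=0 char='s'
After 2 ($): row=0 col=12 char='r'
After 3 (l): row=0 col=12 char='r'
After 4 (b): row=0 col=9 char='s'
After 5 (j): row=1 col=9 char='f'
After 6 (j): row=2 col=9 char='_'
After 7 (l): row=2 col=10 char='_'

Answer: 2,10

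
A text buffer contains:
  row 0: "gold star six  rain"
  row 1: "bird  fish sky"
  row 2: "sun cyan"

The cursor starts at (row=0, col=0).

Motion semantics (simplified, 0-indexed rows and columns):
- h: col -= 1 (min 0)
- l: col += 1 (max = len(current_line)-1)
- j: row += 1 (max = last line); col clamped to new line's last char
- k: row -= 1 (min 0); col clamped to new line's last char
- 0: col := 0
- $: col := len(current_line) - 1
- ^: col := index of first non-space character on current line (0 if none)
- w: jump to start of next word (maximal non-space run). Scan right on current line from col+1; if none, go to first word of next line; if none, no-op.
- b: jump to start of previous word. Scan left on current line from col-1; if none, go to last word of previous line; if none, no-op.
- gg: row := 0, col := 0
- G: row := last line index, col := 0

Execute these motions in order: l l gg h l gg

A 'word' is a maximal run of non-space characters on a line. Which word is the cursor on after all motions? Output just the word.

After 1 (l): row=0 col=1 char='o'
After 2 (l): row=0 col=2 char='l'
After 3 (gg): row=0 col=0 char='g'
After 4 (h): row=0 col=0 char='g'
After 5 (l): row=0 col=1 char='o'
After 6 (gg): row=0 col=0 char='g'

Answer: gold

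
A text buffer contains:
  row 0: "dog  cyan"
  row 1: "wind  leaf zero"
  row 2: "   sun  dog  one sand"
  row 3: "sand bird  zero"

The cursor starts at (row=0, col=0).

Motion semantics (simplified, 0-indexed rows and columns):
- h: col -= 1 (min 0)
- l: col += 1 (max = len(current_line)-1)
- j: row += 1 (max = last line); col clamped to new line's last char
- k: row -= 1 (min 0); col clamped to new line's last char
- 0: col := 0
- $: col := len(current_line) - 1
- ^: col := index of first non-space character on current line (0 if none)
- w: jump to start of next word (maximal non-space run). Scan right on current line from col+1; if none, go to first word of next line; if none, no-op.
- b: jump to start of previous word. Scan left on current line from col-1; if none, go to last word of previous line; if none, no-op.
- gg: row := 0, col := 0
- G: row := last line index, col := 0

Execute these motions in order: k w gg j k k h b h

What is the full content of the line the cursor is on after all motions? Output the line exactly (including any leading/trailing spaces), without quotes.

After 1 (k): row=0 col=0 char='d'
After 2 (w): row=0 col=5 char='c'
After 3 (gg): row=0 col=0 char='d'
After 4 (j): row=1 col=0 char='w'
After 5 (k): row=0 col=0 char='d'
After 6 (k): row=0 col=0 char='d'
After 7 (h): row=0 col=0 char='d'
After 8 (b): row=0 col=0 char='d'
After 9 (h): row=0 col=0 char='d'

Answer: dog  cyan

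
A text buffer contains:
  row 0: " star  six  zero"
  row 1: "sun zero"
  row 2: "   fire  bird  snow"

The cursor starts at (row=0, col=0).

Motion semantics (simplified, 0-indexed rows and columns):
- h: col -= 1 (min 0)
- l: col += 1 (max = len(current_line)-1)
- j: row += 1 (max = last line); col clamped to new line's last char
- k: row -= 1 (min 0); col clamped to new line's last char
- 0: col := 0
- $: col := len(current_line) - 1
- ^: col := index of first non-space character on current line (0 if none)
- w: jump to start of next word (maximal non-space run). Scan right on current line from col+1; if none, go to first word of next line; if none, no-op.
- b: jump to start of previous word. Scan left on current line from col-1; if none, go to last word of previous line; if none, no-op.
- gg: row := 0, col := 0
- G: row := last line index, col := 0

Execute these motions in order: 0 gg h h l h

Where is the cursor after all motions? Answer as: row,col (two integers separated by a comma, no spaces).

After 1 (0): row=0 col=0 char='_'
After 2 (gg): row=0 col=0 char='_'
After 3 (h): row=0 col=0 char='_'
After 4 (h): row=0 col=0 char='_'
After 5 (l): row=0 col=1 char='s'
After 6 (h): row=0 col=0 char='_'

Answer: 0,0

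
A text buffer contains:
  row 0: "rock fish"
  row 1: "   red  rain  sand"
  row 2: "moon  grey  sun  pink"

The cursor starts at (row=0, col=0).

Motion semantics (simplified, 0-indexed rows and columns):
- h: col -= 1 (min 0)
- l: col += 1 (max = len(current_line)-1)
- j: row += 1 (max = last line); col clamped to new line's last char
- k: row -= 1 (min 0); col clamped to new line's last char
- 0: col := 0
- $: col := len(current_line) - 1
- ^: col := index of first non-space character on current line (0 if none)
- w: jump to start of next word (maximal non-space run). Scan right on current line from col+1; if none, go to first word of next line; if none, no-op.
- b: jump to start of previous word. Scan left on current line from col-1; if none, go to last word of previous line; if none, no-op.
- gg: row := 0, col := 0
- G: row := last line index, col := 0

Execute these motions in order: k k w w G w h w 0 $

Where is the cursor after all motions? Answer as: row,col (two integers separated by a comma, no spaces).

After 1 (k): row=0 col=0 char='r'
After 2 (k): row=0 col=0 char='r'
After 3 (w): row=0 col=5 char='f'
After 4 (w): row=1 col=3 char='r'
After 5 (G): row=2 col=0 char='m'
After 6 (w): row=2 col=6 char='g'
After 7 (h): row=2 col=5 char='_'
After 8 (w): row=2 col=6 char='g'
After 9 (0): row=2 col=0 char='m'
After 10 ($): row=2 col=20 char='k'

Answer: 2,20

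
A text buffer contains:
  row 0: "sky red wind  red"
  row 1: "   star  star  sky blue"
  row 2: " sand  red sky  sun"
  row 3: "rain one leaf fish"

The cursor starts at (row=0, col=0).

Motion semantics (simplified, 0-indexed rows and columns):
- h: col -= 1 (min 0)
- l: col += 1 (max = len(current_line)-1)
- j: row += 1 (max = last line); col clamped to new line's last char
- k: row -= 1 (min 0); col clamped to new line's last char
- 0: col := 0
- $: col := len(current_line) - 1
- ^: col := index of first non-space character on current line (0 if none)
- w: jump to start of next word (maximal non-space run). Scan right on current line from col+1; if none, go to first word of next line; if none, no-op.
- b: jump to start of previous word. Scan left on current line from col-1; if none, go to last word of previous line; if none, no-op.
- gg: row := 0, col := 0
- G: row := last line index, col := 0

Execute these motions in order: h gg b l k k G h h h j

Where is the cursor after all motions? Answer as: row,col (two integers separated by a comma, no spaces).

After 1 (h): row=0 col=0 char='s'
After 2 (gg): row=0 col=0 char='s'
After 3 (b): row=0 col=0 char='s'
After 4 (l): row=0 col=1 char='k'
After 5 (k): row=0 col=1 char='k'
After 6 (k): row=0 col=1 char='k'
After 7 (G): row=3 col=0 char='r'
After 8 (h): row=3 col=0 char='r'
After 9 (h): row=3 col=0 char='r'
After 10 (h): row=3 col=0 char='r'
After 11 (j): row=3 col=0 char='r'

Answer: 3,0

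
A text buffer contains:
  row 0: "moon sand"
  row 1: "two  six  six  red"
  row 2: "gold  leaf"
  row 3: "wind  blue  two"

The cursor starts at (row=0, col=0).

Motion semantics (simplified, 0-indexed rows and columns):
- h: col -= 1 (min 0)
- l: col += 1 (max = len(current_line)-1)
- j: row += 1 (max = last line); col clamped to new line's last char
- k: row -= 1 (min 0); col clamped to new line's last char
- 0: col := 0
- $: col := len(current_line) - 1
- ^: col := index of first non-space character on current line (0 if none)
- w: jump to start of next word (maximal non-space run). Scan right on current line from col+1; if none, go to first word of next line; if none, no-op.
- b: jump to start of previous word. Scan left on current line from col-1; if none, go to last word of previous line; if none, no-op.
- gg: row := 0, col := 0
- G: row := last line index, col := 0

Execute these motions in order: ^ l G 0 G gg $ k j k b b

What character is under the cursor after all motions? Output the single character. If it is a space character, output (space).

Answer: m

Derivation:
After 1 (^): row=0 col=0 char='m'
After 2 (l): row=0 col=1 char='o'
After 3 (G): row=3 col=0 char='w'
After 4 (0): row=3 col=0 char='w'
After 5 (G): row=3 col=0 char='w'
After 6 (gg): row=0 col=0 char='m'
After 7 ($): row=0 col=8 char='d'
After 8 (k): row=0 col=8 char='d'
After 9 (j): row=1 col=8 char='_'
After 10 (k): row=0 col=8 char='d'
After 11 (b): row=0 col=5 char='s'
After 12 (b): row=0 col=0 char='m'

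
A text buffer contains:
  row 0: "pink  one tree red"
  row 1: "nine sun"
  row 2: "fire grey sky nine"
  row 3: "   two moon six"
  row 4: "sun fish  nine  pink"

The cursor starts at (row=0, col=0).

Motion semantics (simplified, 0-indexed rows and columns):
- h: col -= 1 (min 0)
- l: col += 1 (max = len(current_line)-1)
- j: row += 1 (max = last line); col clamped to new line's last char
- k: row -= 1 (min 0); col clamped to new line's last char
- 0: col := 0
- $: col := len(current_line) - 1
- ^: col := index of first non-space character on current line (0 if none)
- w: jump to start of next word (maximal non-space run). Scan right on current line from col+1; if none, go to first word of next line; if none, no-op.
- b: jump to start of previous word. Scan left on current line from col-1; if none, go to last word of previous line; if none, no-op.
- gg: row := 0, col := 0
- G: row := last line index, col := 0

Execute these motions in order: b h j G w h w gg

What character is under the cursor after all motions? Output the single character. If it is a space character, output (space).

After 1 (b): row=0 col=0 char='p'
After 2 (h): row=0 col=0 char='p'
After 3 (j): row=1 col=0 char='n'
After 4 (G): row=4 col=0 char='s'
After 5 (w): row=4 col=4 char='f'
After 6 (h): row=4 col=3 char='_'
After 7 (w): row=4 col=4 char='f'
After 8 (gg): row=0 col=0 char='p'

Answer: p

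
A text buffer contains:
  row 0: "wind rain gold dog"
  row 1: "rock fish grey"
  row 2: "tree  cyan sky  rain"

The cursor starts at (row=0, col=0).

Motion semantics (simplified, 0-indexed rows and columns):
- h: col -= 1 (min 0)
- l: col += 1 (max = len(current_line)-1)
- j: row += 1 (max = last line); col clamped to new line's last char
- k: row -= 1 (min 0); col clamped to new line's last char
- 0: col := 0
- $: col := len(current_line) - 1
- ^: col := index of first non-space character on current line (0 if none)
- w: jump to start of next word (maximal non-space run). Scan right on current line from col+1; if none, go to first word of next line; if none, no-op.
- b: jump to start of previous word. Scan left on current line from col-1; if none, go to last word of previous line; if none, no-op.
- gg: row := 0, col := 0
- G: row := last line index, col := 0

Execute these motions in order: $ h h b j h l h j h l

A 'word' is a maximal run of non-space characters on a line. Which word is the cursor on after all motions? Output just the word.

Answer: cyan

Derivation:
After 1 ($): row=0 col=17 char='g'
After 2 (h): row=0 col=16 char='o'
After 3 (h): row=0 col=15 char='d'
After 4 (b): row=0 col=10 char='g'
After 5 (j): row=1 col=10 char='g'
After 6 (h): row=1 col=9 char='_'
After 7 (l): row=1 col=10 char='g'
After 8 (h): row=1 col=9 char='_'
After 9 (j): row=2 col=9 char='n'
After 10 (h): row=2 col=8 char='a'
After 11 (l): row=2 col=9 char='n'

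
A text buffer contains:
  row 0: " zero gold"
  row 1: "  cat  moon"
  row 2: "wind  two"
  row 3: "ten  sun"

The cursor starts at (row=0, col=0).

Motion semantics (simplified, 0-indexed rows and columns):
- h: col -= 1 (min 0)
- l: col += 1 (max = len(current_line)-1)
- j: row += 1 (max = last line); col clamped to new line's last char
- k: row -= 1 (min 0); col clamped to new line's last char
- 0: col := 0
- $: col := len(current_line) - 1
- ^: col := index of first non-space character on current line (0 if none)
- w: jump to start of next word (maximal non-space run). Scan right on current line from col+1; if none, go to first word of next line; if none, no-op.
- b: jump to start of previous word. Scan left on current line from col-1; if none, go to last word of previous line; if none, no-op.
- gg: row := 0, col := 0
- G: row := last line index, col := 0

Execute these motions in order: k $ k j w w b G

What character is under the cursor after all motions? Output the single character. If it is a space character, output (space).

After 1 (k): row=0 col=0 char='_'
After 2 ($): row=0 col=9 char='d'
After 3 (k): row=0 col=9 char='d'
After 4 (j): row=1 col=9 char='o'
After 5 (w): row=2 col=0 char='w'
After 6 (w): row=2 col=6 char='t'
After 7 (b): row=2 col=0 char='w'
After 8 (G): row=3 col=0 char='t'

Answer: t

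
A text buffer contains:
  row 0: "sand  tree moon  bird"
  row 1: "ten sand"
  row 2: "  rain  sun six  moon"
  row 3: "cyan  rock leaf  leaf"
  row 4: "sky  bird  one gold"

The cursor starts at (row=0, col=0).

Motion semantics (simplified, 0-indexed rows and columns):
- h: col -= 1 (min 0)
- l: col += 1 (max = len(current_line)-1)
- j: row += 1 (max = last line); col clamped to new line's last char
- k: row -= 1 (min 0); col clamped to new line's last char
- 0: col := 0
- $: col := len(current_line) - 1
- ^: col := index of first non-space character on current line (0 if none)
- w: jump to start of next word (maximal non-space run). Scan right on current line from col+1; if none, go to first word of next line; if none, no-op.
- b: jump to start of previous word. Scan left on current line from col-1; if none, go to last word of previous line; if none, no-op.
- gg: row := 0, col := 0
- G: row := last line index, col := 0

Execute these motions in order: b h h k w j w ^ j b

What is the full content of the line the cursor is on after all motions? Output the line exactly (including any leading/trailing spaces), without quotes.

Answer: cyan  rock leaf  leaf

Derivation:
After 1 (b): row=0 col=0 char='s'
After 2 (h): row=0 col=0 char='s'
After 3 (h): row=0 col=0 char='s'
After 4 (k): row=0 col=0 char='s'
After 5 (w): row=0 col=6 char='t'
After 6 (j): row=1 col=6 char='n'
After 7 (w): row=2 col=2 char='r'
After 8 (^): row=2 col=2 char='r'
After 9 (j): row=3 col=2 char='a'
After 10 (b): row=3 col=0 char='c'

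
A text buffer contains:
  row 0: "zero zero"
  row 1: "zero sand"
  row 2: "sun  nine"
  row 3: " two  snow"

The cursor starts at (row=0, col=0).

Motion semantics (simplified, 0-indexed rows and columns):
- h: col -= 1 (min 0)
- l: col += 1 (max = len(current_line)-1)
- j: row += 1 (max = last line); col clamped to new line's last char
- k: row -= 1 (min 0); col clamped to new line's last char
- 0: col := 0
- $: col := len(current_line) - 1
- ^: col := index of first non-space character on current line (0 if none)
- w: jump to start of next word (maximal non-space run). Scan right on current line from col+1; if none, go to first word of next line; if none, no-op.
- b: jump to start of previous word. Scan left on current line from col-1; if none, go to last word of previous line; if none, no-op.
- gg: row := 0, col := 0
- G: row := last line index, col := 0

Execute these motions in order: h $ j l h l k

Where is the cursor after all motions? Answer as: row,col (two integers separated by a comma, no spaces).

After 1 (h): row=0 col=0 char='z'
After 2 ($): row=0 col=8 char='o'
After 3 (j): row=1 col=8 char='d'
After 4 (l): row=1 col=8 char='d'
After 5 (h): row=1 col=7 char='n'
After 6 (l): row=1 col=8 char='d'
After 7 (k): row=0 col=8 char='o'

Answer: 0,8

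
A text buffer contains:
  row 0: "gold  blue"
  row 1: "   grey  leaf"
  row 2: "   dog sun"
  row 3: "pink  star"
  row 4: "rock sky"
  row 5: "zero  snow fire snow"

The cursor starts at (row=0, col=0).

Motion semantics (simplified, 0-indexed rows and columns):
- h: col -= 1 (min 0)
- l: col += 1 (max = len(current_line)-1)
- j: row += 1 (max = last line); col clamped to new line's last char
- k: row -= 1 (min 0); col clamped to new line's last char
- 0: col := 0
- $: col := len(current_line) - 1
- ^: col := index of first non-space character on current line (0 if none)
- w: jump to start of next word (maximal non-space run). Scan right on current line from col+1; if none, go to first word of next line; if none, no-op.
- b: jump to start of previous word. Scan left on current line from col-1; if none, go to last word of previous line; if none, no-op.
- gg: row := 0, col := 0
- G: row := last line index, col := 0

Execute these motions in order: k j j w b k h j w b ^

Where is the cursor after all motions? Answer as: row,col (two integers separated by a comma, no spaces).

Answer: 1,3

Derivation:
After 1 (k): row=0 col=0 char='g'
After 2 (j): row=1 col=0 char='_'
After 3 (j): row=2 col=0 char='_'
After 4 (w): row=2 col=3 char='d'
After 5 (b): row=1 col=9 char='l'
After 6 (k): row=0 col=9 char='e'
After 7 (h): row=0 col=8 char='u'
After 8 (j): row=1 col=8 char='_'
After 9 (w): row=1 col=9 char='l'
After 10 (b): row=1 col=3 char='g'
After 11 (^): row=1 col=3 char='g'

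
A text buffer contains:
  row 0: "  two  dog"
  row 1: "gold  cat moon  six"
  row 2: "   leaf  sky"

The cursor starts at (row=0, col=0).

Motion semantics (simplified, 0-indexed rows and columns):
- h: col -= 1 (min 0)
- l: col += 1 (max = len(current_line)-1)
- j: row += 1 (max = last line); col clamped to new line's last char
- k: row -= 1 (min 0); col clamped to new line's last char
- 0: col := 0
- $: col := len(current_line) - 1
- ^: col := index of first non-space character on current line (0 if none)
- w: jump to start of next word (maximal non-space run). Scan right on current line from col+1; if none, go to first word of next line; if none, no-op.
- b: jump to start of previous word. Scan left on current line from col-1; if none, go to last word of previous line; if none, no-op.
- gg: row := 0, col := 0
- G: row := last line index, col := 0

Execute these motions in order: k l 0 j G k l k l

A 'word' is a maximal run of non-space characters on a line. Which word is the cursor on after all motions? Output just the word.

Answer: two

Derivation:
After 1 (k): row=0 col=0 char='_'
After 2 (l): row=0 col=1 char='_'
After 3 (0): row=0 col=0 char='_'
After 4 (j): row=1 col=0 char='g'
After 5 (G): row=2 col=0 char='_'
After 6 (k): row=1 col=0 char='g'
After 7 (l): row=1 col=1 char='o'
After 8 (k): row=0 col=1 char='_'
After 9 (l): row=0 col=2 char='t'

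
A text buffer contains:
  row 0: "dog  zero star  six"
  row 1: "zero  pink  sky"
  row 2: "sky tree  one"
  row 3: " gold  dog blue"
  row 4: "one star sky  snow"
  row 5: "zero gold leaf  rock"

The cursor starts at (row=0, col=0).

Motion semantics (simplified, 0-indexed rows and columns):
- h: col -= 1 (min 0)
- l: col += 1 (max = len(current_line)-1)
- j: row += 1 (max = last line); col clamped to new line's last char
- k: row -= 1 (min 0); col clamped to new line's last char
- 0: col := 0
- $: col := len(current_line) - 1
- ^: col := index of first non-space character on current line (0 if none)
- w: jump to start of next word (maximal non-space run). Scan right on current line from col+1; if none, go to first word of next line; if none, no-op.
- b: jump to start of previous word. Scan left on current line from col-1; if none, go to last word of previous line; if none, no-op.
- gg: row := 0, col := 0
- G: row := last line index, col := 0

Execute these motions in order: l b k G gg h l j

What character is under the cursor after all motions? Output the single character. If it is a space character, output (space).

Answer: e

Derivation:
After 1 (l): row=0 col=1 char='o'
After 2 (b): row=0 col=0 char='d'
After 3 (k): row=0 col=0 char='d'
After 4 (G): row=5 col=0 char='z'
After 5 (gg): row=0 col=0 char='d'
After 6 (h): row=0 col=0 char='d'
After 7 (l): row=0 col=1 char='o'
After 8 (j): row=1 col=1 char='e'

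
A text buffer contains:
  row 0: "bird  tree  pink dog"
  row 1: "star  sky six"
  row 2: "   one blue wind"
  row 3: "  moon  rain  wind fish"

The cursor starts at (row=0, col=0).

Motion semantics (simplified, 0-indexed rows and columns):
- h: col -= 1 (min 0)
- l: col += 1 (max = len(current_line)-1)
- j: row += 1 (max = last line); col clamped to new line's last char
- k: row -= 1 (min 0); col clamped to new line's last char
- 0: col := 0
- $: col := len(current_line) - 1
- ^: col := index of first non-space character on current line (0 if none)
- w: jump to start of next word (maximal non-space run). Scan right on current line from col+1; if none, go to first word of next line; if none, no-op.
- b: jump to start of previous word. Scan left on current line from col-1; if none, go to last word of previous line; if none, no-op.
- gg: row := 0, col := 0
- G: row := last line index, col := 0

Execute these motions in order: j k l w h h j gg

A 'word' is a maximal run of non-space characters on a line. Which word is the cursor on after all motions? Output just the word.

After 1 (j): row=1 col=0 char='s'
After 2 (k): row=0 col=0 char='b'
After 3 (l): row=0 col=1 char='i'
After 4 (w): row=0 col=6 char='t'
After 5 (h): row=0 col=5 char='_'
After 6 (h): row=0 col=4 char='_'
After 7 (j): row=1 col=4 char='_'
After 8 (gg): row=0 col=0 char='b'

Answer: bird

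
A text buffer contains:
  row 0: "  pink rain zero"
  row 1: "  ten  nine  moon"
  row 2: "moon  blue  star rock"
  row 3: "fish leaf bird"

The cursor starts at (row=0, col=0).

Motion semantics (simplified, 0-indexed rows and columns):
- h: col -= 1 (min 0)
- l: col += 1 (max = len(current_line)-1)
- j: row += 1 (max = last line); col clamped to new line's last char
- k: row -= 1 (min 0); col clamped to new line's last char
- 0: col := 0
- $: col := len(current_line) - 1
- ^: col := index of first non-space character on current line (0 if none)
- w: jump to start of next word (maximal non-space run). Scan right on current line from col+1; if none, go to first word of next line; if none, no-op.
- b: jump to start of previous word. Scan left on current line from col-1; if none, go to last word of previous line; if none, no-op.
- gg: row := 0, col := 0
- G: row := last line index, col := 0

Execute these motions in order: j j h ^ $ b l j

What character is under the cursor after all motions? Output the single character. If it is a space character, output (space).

After 1 (j): row=1 col=0 char='_'
After 2 (j): row=2 col=0 char='m'
After 3 (h): row=2 col=0 char='m'
After 4 (^): row=2 col=0 char='m'
After 5 ($): row=2 col=20 char='k'
After 6 (b): row=2 col=17 char='r'
After 7 (l): row=2 col=18 char='o'
After 8 (j): row=3 col=13 char='d'

Answer: d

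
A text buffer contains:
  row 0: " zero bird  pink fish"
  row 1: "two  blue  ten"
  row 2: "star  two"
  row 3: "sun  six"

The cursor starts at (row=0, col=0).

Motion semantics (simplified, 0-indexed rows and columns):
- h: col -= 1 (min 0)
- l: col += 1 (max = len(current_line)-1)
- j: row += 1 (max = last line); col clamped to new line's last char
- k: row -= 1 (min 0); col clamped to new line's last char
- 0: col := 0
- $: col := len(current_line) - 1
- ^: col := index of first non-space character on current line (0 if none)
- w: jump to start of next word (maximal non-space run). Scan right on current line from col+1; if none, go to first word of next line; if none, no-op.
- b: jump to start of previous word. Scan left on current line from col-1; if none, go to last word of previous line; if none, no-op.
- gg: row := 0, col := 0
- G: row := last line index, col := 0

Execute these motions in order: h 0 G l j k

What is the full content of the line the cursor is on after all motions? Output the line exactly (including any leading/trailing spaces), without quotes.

Answer: star  two

Derivation:
After 1 (h): row=0 col=0 char='_'
After 2 (0): row=0 col=0 char='_'
After 3 (G): row=3 col=0 char='s'
After 4 (l): row=3 col=1 char='u'
After 5 (j): row=3 col=1 char='u'
After 6 (k): row=2 col=1 char='t'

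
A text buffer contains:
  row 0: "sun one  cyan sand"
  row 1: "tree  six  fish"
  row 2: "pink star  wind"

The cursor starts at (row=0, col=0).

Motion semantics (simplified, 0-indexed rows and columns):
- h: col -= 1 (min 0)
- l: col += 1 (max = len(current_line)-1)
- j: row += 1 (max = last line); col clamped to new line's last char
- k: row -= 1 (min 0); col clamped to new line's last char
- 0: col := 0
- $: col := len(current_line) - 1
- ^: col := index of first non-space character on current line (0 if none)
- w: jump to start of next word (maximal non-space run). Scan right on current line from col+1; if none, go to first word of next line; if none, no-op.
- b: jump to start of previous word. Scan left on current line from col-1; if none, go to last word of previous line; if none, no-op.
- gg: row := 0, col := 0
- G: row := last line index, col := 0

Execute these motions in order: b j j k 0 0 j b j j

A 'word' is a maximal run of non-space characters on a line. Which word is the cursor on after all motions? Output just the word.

After 1 (b): row=0 col=0 char='s'
After 2 (j): row=1 col=0 char='t'
After 3 (j): row=2 col=0 char='p'
After 4 (k): row=1 col=0 char='t'
After 5 (0): row=1 col=0 char='t'
After 6 (0): row=1 col=0 char='t'
After 7 (j): row=2 col=0 char='p'
After 8 (b): row=1 col=11 char='f'
After 9 (j): row=2 col=11 char='w'
After 10 (j): row=2 col=11 char='w'

Answer: wind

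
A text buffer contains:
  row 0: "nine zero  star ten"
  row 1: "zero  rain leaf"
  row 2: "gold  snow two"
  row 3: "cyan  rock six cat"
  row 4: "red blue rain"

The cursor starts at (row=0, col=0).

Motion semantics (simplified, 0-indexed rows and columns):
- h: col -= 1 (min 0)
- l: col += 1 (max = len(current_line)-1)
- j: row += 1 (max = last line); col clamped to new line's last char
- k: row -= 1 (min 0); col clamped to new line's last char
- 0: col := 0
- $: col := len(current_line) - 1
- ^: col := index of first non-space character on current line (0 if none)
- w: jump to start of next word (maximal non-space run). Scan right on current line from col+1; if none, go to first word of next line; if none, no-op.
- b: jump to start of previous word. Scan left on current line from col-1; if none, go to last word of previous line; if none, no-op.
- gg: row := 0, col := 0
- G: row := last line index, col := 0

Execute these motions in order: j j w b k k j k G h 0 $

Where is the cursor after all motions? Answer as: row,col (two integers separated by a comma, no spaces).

Answer: 4,12

Derivation:
After 1 (j): row=1 col=0 char='z'
After 2 (j): row=2 col=0 char='g'
After 3 (w): row=2 col=6 char='s'
After 4 (b): row=2 col=0 char='g'
After 5 (k): row=1 col=0 char='z'
After 6 (k): row=0 col=0 char='n'
After 7 (j): row=1 col=0 char='z'
After 8 (k): row=0 col=0 char='n'
After 9 (G): row=4 col=0 char='r'
After 10 (h): row=4 col=0 char='r'
After 11 (0): row=4 col=0 char='r'
After 12 ($): row=4 col=12 char='n'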